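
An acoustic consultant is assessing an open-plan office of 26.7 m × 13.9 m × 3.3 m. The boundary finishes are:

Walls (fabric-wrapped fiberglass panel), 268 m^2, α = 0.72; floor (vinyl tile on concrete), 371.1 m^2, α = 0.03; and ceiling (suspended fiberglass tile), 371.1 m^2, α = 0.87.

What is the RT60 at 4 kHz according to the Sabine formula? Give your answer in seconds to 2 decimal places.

Total absorption A = 268*0.72 + 371.1*0.03 + 371.1*0.87
  = 192.960 + 11.133 + 322.857 = 526.950 m^2 sabins.
Room volume: 1224.729 m³.
T = 0.161 V/A = 0.161·1224.729/526.950 = 0.37 s.

0.37 seconds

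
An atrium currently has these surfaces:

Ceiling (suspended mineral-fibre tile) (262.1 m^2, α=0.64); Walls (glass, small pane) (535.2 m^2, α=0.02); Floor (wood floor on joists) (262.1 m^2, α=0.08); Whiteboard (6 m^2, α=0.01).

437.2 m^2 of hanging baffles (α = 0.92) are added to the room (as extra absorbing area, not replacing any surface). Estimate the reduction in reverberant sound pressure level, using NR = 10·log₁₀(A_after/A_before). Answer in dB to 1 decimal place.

A_before = Σ Sᵢαᵢ = 262.1*0.64 + 535.2*0.02 + 262.1*0.08 + 6*0.01 = 199.476 sabins.
Added absorption = 437.2 × 0.92 = 402.224 sabins.
A_after = 199.476 + 402.224 = 601.700 sabins.
NR = 10·log₁₀(601.700/199.476) = 4.8 dB.

4.8 dB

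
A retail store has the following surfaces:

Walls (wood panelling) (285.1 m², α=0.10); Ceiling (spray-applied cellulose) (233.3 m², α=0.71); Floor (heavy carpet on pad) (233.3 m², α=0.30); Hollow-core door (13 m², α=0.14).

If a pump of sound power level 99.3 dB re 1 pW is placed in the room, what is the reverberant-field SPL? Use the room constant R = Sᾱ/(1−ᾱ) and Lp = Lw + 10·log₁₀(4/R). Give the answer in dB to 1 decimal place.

Σ(Sᵢαᵢ) = 285.1×0.10 + 233.3×0.71 + 233.3×0.30 + 13×0.14 = 265.963; total area S = 764.7 m².
ᾱ = 0.3478, so room constant R = A/(1−ᾱ) = 407.794 m².
Lp = Lw + 10 log₁₀(4/R) = 99.3 -20.08 = 79.2 dB.

79.2 dB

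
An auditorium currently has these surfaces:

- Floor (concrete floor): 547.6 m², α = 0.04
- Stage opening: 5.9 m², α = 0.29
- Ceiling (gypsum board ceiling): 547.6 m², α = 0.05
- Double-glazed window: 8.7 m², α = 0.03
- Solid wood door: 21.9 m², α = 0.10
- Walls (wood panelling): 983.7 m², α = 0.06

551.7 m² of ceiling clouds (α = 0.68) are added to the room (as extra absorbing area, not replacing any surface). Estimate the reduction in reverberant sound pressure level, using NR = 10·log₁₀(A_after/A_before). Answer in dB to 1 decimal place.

Summing Sᵢαᵢ: 21.904 + 1.711 + 27.380 + 0.261 + 2.190 + 59.022 → A_before = 112.468 sabins.
Added absorption = 551.7 × 0.68 = 375.156 sabins.
New total A_after = 487.624 sabins.
NR = 10·log₁₀(487.624/112.468) = 6.4 dB.

6.4 dB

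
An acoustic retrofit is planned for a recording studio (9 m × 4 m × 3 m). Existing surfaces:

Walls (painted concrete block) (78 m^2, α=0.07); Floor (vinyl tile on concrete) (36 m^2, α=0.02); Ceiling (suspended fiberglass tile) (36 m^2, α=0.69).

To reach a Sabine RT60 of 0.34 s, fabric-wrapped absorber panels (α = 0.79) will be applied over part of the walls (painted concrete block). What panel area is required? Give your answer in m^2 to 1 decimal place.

27.9

Summing Sᵢαᵢ: 5.460 + 0.720 + 24.840 → A₁ = 31.020 sabins.
Required A₂ = 0.161·108/0.34 = 51.141 sabins.
ΔA needed = 51.141 − 31.020 = 20.121 sabins.
Net gain per m^2: Δα = 0.79 − 0.07 = 0.72.
Panel area = 20.121 / 0.72 = 27.9 m^2.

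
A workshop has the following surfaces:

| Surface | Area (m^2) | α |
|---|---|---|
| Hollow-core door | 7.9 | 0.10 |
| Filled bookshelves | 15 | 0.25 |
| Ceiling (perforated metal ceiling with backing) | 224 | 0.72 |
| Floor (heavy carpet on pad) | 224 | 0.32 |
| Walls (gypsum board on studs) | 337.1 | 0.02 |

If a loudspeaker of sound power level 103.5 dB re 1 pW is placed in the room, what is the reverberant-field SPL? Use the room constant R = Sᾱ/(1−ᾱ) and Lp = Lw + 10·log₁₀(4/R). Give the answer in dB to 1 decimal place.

Σ(Sᵢαᵢ) = 7.9×0.10 + 15×0.25 + 224×0.72 + 224×0.32 + 337.1×0.02 = 244.242; total area S = 808.0 m^2.
ᾱ = 244.242/808.0 = 0.3023; R = Sᾱ/(1−ᾱ) = 244.242/(1−0.3023) = 350.067 m^2.
Lp = 103.5 + 10·log₁₀(4/350.067) = 103.5 + (-19.42) = 84.1 dB.

84.1 dB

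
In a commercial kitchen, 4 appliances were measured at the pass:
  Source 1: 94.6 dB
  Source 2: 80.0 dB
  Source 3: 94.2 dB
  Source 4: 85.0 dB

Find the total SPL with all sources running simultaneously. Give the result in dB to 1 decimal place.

97.7 dB

Σ 10^(Lᵢ/10) = 5.931e+09.
Combined level = 10 log₁₀(5.931e+09) = 97.7 dB.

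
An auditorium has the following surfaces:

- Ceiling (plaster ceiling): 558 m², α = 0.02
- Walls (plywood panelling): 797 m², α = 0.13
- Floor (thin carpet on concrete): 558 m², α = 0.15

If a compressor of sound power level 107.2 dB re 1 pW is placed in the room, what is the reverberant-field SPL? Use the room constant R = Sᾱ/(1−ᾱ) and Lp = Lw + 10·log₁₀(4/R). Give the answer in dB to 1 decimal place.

89.8 dB

Σ(Sᵢαᵢ) = 558·0.02 + 797·0.13 + 558·0.15 = 198.470; total area S = 1913.0 m².
ᾱ = 198.470/1913.0 = 0.1037; R = Sᾱ/(1−ᾱ) = 198.470/(1−0.1037) = 221.433 m².
Lp = 107.2 + 10·log₁₀(4/221.433) = 107.2 + (-17.43) = 89.8 dB.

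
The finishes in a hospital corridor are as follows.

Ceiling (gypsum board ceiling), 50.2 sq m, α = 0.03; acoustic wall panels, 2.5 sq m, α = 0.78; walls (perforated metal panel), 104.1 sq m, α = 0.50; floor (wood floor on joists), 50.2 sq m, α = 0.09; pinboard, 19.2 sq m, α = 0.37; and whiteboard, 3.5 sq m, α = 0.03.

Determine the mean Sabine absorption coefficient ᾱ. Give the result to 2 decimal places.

0.29

Total surface area S = 229.7 sq m.
Σ(Sᵢαᵢ) = 50.2·0.03 + 2.5·0.78 + 104.1·0.50 + 50.2·0.09 + 19.2·0.37 + 3.5·0.03 = 67.233.
ᾱ = 67.233 / 229.7 = 0.29.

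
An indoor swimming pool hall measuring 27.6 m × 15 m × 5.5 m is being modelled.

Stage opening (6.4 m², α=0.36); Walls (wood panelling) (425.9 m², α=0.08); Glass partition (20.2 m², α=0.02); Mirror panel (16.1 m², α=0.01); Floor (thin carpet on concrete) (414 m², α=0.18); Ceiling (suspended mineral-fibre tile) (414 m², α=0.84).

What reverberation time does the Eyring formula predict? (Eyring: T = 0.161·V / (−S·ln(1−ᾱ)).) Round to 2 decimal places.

S = Σ Sᵢ = 1296.6 m².
Σ(Sᵢαᵢ) = 6.4×0.36 + 425.9×0.08 + 20.2×0.02 + 16.1×0.01 + 414×0.18 + 414×0.84 = 459.221.
Mean coefficient ᾱ = A/S = 0.3542.
−S·ln(1−ᾱ) = −1296.6 × ln(1 − 0.3542) = 566.958.
V = 27.6 × 15 × 5.5 = 2277 m³.
T = 0.161·V/[−S·ln(1−ᾱ)] = 0.161·2277/566.958 = 0.65 s.

0.65 sec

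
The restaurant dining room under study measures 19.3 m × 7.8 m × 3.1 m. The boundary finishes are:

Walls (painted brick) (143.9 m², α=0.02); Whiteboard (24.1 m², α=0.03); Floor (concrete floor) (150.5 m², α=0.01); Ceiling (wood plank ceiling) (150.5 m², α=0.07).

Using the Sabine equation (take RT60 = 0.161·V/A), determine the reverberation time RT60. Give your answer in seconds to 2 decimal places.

4.80 s

Summing Sᵢαᵢ: 2.878 + 0.723 + 1.505 + 10.535 → A = 15.641 sabins.
Room volume: 466.674 m³.
T = 0.161 V/A = 0.161·466.674/15.641 = 4.80 s.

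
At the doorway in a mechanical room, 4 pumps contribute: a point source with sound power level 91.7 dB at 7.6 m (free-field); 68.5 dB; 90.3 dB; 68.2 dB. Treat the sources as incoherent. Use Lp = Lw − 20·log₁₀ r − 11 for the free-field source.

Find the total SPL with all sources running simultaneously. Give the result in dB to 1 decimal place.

Source at 7.6 m: Lp = 91.7 − 20·log₁₀(7.6) − 11 = 63.1 dB.
Converting to relative power and adding: 10^(63.1/10) + 10^(68.5/10) + 10^(90.3/10) + 10^(68.2/10) = 1.087e+09.
L_total = 10·log₁₀(1.087e+09) = 90.4 dB.

90.4 dB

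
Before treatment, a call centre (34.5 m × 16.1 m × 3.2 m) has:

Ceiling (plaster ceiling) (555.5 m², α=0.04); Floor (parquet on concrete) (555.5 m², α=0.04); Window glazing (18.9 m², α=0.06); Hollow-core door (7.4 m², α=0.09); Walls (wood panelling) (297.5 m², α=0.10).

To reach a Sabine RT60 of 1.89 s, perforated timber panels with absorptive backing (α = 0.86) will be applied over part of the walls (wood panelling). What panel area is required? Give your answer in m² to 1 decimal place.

99.2

Total absorption A₁ = 555.5×0.04 + 555.5×0.04 + 18.9×0.06 + 7.4×0.09 + 297.5×0.10
  = 22.220 + 22.220 + 1.134 + 0.666 + 29.750 = 75.990 m² sabins.
V = 1777.44 m³. Target absorption A₂ = 0.161 × 1777.44 / 1.89 = 151.412 sabins.
ΔA needed = 151.412 − 75.990 = 75.422 sabins.
Each m² of panel replacing the walls (wood panelling) adds (0.86 − 0.10) = 0.76 sabins.
Area = ΔA/Δα = 75.422/0.76 = 99.2 m².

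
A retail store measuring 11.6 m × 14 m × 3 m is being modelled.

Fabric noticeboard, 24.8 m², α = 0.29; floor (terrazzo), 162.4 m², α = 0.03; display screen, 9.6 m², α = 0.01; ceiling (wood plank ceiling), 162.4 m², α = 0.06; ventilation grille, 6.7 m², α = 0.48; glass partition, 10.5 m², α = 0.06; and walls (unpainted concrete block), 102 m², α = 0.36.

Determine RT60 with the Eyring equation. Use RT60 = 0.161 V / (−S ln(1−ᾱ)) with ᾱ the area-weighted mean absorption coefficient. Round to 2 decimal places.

Total surface area S = 24.8 + 162.4 + 9.6 + 162.4 + 6.7 + 10.5 + 102 = 478.4 m².
Σ(Sᵢαᵢ) = 24.8×0.29 + 162.4×0.03 + 9.6×0.01 + 162.4×0.06 + 6.7×0.48 + 10.5×0.06 + 102×0.36 = 62.470.
Mean coefficient ᾱ = A/S = 0.1306.
−S·ln(1−ᾱ) = −478.4 × ln(1 − 0.1306) = 66.953.
V = 11.6 × 14 × 3 = 487.2 m³.
T = 0.161·V/[−S·ln(1−ᾱ)] = 0.161·487.2/66.953 = 1.17 s.

1.17 s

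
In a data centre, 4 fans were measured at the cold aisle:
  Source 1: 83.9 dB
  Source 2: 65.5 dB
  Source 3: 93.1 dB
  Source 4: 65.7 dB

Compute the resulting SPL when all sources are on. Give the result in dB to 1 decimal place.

93.6 dB

Sum in the linear (power) domain: Σ 10^(Lᵢ/10) = 10^(83.9/10) + 10^(65.5/10) + 10^(93.1/10) + 10^(65.7/10) = 2.294e+09.
Combined level = 10 log₁₀(2.294e+09) = 93.6 dB.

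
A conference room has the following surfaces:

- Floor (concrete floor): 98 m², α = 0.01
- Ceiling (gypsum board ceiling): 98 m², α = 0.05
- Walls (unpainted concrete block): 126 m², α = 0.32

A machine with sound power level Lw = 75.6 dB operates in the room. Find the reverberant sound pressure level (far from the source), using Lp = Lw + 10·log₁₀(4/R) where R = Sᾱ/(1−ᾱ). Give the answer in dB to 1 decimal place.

Σ(Sᵢαᵢ) = 98·0.01 + 98·0.05 + 126·0.32 = 46.200; total area S = 322.0 m².
ᾱ = 46.200/322.0 = 0.1435; R = Sᾱ/(1−ᾱ) = 46.200/(1−0.1435) = 53.940 m².
Lp = 75.6 + 10·log₁₀(4/53.940) = 75.6 + (-11.30) = 64.3 dB.

64.3 dB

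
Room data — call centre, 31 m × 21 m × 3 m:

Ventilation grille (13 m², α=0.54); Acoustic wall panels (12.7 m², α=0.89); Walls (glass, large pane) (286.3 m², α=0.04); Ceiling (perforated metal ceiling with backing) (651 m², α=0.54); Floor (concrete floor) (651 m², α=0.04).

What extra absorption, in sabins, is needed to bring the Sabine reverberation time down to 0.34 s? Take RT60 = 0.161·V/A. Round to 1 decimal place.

Summing Sᵢαᵢ: 7.020 + 11.303 + 11.452 + 351.540 + 26.040 → A₁ = 407.355 sabins.
V = 1953 m³. Required absorption A₂ = 0.161 × 1953 / 0.34 = 924.803 sabins.
Shortfall: 924.803 − 407.355 = 517.4 sabins.

517.4 sabins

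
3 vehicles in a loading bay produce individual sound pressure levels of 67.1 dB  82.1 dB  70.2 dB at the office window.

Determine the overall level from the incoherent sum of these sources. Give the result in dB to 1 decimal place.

82.5 dB

Converting to relative power and adding: 10^(67.1/10) + 10^(82.1/10) + 10^(70.2/10) = 1.778e+08.
L_total = 10·log₁₀(1.778e+08) = 82.5 dB.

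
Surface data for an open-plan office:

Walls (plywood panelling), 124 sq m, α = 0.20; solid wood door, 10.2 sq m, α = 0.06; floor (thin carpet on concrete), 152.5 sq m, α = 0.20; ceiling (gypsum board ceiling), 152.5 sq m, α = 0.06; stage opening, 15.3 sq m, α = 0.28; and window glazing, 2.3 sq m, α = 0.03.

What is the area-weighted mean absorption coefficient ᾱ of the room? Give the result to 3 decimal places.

S = Σ Sᵢ = 124 + 10.2 + 152.5 + 152.5 + 15.3 + 2.3 = 456.8 sq m.
A = 124·0.20 + 10.2·0.06 + 152.5·0.20 + 152.5·0.06 + 15.3·0.28 + 2.3·0.03 = 69.415 sabins.
ᾱ = A/S = 0.152.

0.152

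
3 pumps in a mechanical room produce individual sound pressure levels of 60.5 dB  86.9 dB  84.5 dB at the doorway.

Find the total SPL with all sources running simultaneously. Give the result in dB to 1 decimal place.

88.9 dB

Sum in the linear (power) domain: Σ 10^(Lᵢ/10) = 10^(60.5/10) + 10^(86.9/10) + 10^(84.5/10) = 7.727e+08.
L_total = 10·log₁₀(7.727e+08) = 88.9 dB.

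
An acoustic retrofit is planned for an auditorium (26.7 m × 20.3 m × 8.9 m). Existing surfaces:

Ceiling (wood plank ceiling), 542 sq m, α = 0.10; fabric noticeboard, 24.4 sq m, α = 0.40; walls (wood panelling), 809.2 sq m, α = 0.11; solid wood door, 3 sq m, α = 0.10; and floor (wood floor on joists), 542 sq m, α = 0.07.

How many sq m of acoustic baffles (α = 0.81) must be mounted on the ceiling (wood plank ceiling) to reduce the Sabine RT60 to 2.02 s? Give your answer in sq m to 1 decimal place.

272.2

A₁ = Σ Sᵢαᵢ = 542*0.10 + 24.4*0.40 + 809.2*0.11 + 3*0.10 + 542*0.07 = 191.212 sabins.
V = 4823.889 m³. Target absorption A₂ = 0.161 × 4823.889 / 2.02 = 384.478 sabins.
Absorption to add: 384.478 − 191.212 = 193.266 sabins.
Net gain per sq m: Δα = 0.81 − 0.10 = 0.71.
Panel area = 193.266 / 0.71 = 272.2 sq m.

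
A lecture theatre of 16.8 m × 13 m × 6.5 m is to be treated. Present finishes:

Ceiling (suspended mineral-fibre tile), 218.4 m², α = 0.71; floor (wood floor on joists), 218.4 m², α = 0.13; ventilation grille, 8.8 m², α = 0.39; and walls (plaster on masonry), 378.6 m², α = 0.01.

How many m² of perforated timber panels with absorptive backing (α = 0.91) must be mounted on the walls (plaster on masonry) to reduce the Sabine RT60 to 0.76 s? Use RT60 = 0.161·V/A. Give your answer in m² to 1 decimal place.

Equivalent absorption area: A₁ = 218.4*0.71 + 218.4*0.13 + 8.8*0.39 + 378.6*0.01 = 190.674 m².
V = 1419.6 m³. Target absorption A₂ = 0.161 × 1419.6 / 0.76 = 300.731 sabins.
Absorption to add: 300.731 − 190.674 = 110.057 sabins.
Net gain per m²: Δα = 0.91 − 0.01 = 0.90.
Area = ΔA/Δα = 110.057/0.90 = 122.3 m².

122.3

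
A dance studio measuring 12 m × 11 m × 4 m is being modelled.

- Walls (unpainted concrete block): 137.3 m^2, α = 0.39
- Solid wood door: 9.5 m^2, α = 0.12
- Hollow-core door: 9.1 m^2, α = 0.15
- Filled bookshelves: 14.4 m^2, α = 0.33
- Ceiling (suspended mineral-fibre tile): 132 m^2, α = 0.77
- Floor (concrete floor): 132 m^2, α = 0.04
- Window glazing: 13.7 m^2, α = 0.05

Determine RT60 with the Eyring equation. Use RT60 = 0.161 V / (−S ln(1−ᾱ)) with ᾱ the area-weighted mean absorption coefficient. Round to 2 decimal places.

0.40 s

Total surface area S = 137.3 + 9.5 + 9.1 + 14.4 + 132 + 132 + 13.7 = 448.0 m^2.
Σ(Sᵢαᵢ) = 137.3×0.39 + 9.5×0.12 + 9.1×0.15 + 14.4×0.33 + 132×0.77 + 132×0.04 + 13.7×0.05 = 168.409.
ᾱ = 168.409 / 448.0 = 0.3759.
Eyring denominator: −S ln(1−ᾱ) = 211.207.
V = 12 × 11 × 4 = 528 m³.
RT60 = 0.161 × 528 / 211.207 = 0.40 s.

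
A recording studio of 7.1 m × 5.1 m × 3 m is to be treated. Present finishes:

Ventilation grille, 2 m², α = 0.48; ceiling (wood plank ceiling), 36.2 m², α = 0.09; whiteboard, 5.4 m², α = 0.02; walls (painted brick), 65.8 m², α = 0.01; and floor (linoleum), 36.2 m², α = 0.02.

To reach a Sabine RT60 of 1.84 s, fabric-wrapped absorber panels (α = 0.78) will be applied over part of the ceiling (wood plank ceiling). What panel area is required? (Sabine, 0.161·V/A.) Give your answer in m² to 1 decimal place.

5.5

Equivalent absorption area: A₁ = 2×0.48 + 36.2×0.09 + 5.4×0.02 + 65.8×0.01 + 36.2×0.02 = 5.708 m².
V = 108.63 m³. Target absorption A₂ = 0.161 × 108.63 / 1.84 = 9.505 sabins.
Absorption to add: 9.505 − 5.708 = 3.797 sabins.
Each m² of panel replacing the ceiling (wood plank ceiling) adds (0.78 − 0.09) = 0.69 sabins.
Panel area = 3.797 / 0.69 = 5.5 m².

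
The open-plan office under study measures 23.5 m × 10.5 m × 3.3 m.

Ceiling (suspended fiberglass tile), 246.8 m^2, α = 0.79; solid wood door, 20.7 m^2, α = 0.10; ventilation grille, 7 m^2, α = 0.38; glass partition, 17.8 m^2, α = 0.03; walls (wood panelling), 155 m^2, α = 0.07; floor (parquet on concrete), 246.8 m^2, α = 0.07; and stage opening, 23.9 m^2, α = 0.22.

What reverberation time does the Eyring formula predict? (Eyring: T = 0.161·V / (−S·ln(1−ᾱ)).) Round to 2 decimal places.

0.46 s

Total surface area S = 246.8 + 20.7 + 7 + 17.8 + 155 + 246.8 + 23.9 = 718.0 m^2.
Absorption A = 246.8×0.79 + 20.7×0.10 + 7×0.38 + 17.8×0.03 + 155×0.07 + 246.8×0.07 + 23.9×0.22 = 233.620 sabins.
ᾱ = 233.620 / 718.0 = 0.3254.
−S·ln(1−ᾱ) = −718.0 × ln(1 − 0.3254) = 282.630.
V = 23.5 × 10.5 × 3.3 = 814.275 m³.
T = 0.161·V/[−S·ln(1−ᾱ)] = 0.161·814.275/282.630 = 0.46 s.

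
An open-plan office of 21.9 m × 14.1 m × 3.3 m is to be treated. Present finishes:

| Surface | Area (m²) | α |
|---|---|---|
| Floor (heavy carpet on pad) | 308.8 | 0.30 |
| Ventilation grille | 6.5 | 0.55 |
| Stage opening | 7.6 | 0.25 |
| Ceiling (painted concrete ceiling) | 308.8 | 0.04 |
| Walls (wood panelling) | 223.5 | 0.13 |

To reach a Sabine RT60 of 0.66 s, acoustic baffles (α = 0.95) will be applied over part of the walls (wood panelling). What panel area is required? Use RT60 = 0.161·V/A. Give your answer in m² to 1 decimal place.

133.0

Equivalent absorption area: A₁ = 308.8×0.30 + 6.5×0.55 + 7.6×0.25 + 308.8×0.04 + 223.5×0.13 = 139.522 m².
Required A₂ = 0.161·1019.007/0.66 = 248.576 sabins.
Absorption to add: 248.576 − 139.522 = 109.054 sabins.
Each m² of panel replacing the walls (wood panelling) adds (0.95 − 0.13) = 0.82 sabins.
Area = ΔA/Δα = 109.054/0.82 = 133.0 m².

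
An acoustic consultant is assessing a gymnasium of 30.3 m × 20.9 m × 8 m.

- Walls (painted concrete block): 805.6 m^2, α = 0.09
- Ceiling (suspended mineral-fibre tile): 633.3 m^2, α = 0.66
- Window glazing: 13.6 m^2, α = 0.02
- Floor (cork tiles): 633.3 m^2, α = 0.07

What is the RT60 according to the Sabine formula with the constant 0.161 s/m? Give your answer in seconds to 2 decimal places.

Equivalent absorption area: A = 805.6×0.09 + 633.3×0.66 + 13.6×0.02 + 633.3×0.07 = 535.085 m^2.
Volume V = 30.3 × 20.9 × 8 = 5066.16 m³.
Sabine: RT60 = 0.161 × 5066.16 / 535.085 = 1.52 s.

1.52 s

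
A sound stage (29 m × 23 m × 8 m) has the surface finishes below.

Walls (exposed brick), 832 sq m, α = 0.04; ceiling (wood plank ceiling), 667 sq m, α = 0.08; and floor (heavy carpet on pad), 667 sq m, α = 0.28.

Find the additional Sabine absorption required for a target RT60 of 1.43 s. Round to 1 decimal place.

Summing Sᵢαᵢ: 33.280 + 53.360 + 186.760 → A₁ = 273.400 sabins.
V = 5336 m³. Required absorption A₂ = 0.161 × 5336 / 1.43 = 600.766 sabins.
Additional absorption ΔA = 600.766 − 273.400 = 327.4 sabins.

327.4 sabins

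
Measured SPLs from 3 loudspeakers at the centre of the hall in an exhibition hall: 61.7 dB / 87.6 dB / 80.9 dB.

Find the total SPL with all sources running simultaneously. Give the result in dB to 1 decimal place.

88.5 dB

Converting to relative power and adding: 10^(61.7/10) + 10^(87.6/10) + 10^(80.9/10) = 6.999e+08.
Back to dB: 10·log₁₀ Σ = 88.5 dB.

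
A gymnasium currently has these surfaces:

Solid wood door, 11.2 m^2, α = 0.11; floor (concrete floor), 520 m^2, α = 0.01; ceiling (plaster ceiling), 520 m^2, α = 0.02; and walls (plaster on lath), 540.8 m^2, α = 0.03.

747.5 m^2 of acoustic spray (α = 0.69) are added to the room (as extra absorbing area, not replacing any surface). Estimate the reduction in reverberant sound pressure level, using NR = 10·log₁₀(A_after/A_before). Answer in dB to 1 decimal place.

12.2 dB

A_before = Σ Sᵢαᵢ = 11.2×0.11 + 520×0.01 + 520×0.02 + 540.8×0.03 = 33.056 sabins.
Added absorption = 747.5 × 0.69 = 515.775 sabins.
New total A_after = 548.831 sabins.
Reduction = 10 log₁₀(A_after/A_before) = 10 log₁₀(16.6031) = 12.2 dB.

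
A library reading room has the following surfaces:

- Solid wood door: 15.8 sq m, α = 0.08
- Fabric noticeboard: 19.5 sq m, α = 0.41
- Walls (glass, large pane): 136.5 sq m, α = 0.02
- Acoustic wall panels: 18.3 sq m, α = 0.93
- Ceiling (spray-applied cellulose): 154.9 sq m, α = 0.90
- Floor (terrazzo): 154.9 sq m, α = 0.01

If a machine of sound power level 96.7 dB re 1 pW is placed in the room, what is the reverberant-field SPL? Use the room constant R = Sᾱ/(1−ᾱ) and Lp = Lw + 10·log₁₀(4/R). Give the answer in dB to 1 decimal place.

78.6 dB

A = 169.967 sabins; S = 499.9 sq m.
ᾱ = 0.3400, so room constant R = A/(1−ᾱ) = 257.526 sq m.
Lp = 96.7 + 10·log₁₀(4/257.526) = 96.7 + (-18.09) = 78.6 dB.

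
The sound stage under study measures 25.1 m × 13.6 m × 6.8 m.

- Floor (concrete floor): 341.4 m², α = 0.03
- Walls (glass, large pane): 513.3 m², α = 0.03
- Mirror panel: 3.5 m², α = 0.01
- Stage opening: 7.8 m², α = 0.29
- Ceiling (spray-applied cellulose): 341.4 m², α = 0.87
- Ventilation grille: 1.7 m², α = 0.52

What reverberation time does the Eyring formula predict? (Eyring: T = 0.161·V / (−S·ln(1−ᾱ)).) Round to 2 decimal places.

0.98 seconds

Total surface area S = 341.4 + 513.3 + 3.5 + 7.8 + 341.4 + 1.7 = 1209.1 m².
Σ(Sᵢαᵢ) = 341.4×0.03 + 513.3×0.03 + 3.5×0.01 + 7.8×0.29 + 341.4×0.87 + 1.7×0.52 = 325.840.
ᾱ = 325.840 / 1209.1 = 0.2695.
Eyring denominator: −S ln(1−ᾱ) = 379.689.
V = 25.1 × 13.6 × 6.8 = 2321.248 m³.
T = 0.161·V/[−S·ln(1−ᾱ)] = 0.161·2321.248/379.689 = 0.98 s.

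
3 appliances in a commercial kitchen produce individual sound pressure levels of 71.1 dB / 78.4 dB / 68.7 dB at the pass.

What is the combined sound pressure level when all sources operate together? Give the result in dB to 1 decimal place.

79.5 dB

Σ 10^(Lᵢ/10) = 8.948e+07.
L_total = 10·log₁₀(8.948e+07) = 79.5 dB.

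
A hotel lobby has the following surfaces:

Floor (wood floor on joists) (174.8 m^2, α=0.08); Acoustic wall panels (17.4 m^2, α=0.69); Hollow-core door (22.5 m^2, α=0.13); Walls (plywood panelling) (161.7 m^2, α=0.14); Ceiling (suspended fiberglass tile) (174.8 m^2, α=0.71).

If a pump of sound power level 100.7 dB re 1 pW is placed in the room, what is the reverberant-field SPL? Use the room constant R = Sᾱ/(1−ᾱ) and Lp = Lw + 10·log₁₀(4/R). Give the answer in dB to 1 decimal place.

82.6 dB

A = 175.661 sabins; S = 551.2 m^2.
ᾱ = 175.661/551.2 = 0.3187; R = Sᾱ/(1−ᾱ) = 175.661/(1−0.3187) = 257.832 m^2.
Lp = Lw + 10 log₁₀(4/R) = 100.7 -18.09 = 82.6 dB.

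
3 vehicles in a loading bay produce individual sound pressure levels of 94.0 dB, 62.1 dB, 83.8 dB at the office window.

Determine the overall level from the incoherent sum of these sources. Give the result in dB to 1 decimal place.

94.4 dB

Σ 10^(Lᵢ/10) = 2.753e+09.
L_total = 10·log₁₀(2.753e+09) = 94.4 dB.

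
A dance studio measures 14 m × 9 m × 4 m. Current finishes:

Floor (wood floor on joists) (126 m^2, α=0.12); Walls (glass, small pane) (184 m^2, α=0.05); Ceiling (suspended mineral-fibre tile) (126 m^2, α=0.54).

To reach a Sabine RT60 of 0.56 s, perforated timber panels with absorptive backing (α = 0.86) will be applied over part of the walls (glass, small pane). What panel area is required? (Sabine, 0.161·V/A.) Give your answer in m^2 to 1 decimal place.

Summing Sᵢαᵢ: 15.120 + 9.200 + 68.040 → A₁ = 92.360 sabins.
V = 504 m³. Target absorption A₂ = 0.161 × 504 / 0.56 = 144.900 sabins.
ΔA needed = 144.900 − 92.360 = 52.540 sabins.
Each m^2 of panel replacing the walls (glass, small pane) adds (0.86 − 0.05) = 0.81 sabins.
Area = ΔA/Δα = 52.540/0.81 = 64.9 m^2.

64.9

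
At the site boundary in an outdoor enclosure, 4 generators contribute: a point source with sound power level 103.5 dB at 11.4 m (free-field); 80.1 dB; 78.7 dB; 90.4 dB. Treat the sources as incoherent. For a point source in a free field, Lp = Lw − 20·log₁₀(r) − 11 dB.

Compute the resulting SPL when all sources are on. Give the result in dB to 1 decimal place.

91.1 dB

Source at 11.4 m: Lp = 103.5 − 20·log₁₀(11.4) − 11 = 71.4 dB.
Converting to relative power and adding: 10^(71.4/10) + 10^(80.1/10) + 10^(78.7/10) + 10^(90.4/10) = 1.287e+09.
Back to dB: 10·log₁₀ Σ = 91.1 dB.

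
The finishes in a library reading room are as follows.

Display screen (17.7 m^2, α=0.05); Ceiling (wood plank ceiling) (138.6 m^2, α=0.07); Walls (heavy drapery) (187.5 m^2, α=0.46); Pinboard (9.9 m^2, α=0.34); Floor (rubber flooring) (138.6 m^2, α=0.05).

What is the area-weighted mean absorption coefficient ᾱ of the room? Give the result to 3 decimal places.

Total surface area S = 492.3 m^2.
Σ(Sᵢαᵢ) = 17.7*0.05 + 138.6*0.07 + 187.5*0.46 + 9.9*0.34 + 138.6*0.05 = 107.133.
ᾱ = A/S = 0.218.

0.218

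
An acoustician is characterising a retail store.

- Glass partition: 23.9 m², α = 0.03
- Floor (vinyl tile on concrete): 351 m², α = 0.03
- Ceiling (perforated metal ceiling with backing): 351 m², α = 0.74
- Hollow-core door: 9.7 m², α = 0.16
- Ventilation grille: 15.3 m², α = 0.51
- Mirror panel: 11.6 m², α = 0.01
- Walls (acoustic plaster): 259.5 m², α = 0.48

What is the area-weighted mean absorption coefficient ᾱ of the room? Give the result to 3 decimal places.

S = Σ Sᵢ = 23.9 + 351 + 351 + 9.7 + 15.3 + 11.6 + 259.5 = 1022.0 m².
Σ(Sᵢαᵢ) = 23.9*0.03 + 351*0.03 + 351*0.74 + 9.7*0.16 + 15.3*0.51 + 11.6*0.01 + 259.5*0.48 = 405.018.
ᾱ = 405.018 / 1022.0 = 0.396.

0.396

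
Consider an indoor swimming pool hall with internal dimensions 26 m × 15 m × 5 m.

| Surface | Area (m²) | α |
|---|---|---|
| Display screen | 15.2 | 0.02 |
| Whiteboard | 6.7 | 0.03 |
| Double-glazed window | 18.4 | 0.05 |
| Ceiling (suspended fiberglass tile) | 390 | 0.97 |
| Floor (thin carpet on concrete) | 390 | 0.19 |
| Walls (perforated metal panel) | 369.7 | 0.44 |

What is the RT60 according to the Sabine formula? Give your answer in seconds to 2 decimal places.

0.51 sec

A = Σ Sᵢαᵢ = 15.2*0.02 + 6.7*0.03 + 18.4*0.05 + 390*0.97 + 390*0.19 + 369.7*0.44 = 616.493 sabins.
V = 26·15·5 = 1950 m³.
T = 0.161 V/A = 0.161·1950/616.493 = 0.51 s.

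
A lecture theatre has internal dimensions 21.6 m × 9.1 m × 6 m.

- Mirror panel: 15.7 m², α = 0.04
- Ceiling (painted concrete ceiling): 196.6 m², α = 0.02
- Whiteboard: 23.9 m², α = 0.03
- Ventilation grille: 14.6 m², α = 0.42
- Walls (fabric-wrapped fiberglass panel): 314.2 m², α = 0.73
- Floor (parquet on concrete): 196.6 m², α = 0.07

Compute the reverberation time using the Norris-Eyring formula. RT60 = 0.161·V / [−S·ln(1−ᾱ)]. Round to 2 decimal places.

0.61 sec

Total surface area S = 15.7 + 196.6 + 23.9 + 14.6 + 314.2 + 196.6 = 761.6 m².
Absorption A = 15.7×0.04 + 196.6×0.02 + 23.9×0.03 + 14.6×0.42 + 314.2×0.73 + 196.6×0.07 = 254.537 sabins.
ᾱ = 254.537 / 761.6 = 0.3342.
Eyring denominator: −S ln(1−ᾱ) = 309.793.
V = 21.6 × 9.1 × 6 = 1179.36 m³.
RT60 = 0.161 × 1179.36 / 309.793 = 0.61 s.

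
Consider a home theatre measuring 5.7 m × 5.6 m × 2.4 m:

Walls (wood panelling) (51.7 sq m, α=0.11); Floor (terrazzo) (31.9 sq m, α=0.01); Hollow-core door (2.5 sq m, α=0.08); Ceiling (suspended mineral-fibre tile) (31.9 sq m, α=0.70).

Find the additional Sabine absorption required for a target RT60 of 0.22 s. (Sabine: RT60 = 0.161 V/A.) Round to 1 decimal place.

27.5 sabins

Summing Sᵢαᵢ: 5.687 + 0.319 + 0.200 + 22.330 → A₁ = 28.536 sabins.
Target A₂ = 0.161·76.608/0.22 = 56.063 sabins (V = 76.608 m³).
Shortfall: 56.063 − 28.536 = 27.5 sabins.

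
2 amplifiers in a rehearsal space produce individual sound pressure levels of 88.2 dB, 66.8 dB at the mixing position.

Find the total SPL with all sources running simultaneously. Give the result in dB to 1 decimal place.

Sum in the linear (power) domain: Σ 10^(Lᵢ/10) = 10^(88.2/10) + 10^(66.8/10) = 6.655e+08.
Combined level = 10 log₁₀(6.655e+08) = 88.2 dB.

88.2 dB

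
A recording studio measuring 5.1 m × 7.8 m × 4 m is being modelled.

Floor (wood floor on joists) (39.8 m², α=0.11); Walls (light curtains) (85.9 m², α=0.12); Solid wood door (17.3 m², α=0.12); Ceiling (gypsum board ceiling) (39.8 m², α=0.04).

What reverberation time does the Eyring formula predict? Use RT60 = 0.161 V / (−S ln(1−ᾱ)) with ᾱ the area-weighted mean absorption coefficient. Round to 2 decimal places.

Total surface area S = 39.8 + 85.9 + 17.3 + 39.8 = 182.8 m².
Absorption A = 39.8·0.11 + 85.9·0.12 + 17.3·0.12 + 39.8·0.04 = 18.354 sabins.
ᾱ = 18.354 / 182.8 = 0.1004.
−S·ln(1−ᾱ) = −182.8 × ln(1 − 0.1004) = 19.341.
V = 5.1 × 7.8 × 4 = 159.12 m³.
RT60 = 0.161 × 159.12 / 19.341 = 1.32 s.

1.32 seconds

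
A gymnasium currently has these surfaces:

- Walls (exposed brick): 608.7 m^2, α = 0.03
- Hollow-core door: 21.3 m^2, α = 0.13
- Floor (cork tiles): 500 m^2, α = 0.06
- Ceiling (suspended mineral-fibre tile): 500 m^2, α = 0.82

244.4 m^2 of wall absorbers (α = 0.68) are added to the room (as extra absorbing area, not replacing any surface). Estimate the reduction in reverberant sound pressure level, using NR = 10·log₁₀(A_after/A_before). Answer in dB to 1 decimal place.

Total absorption A_before = 608.7×0.03 + 21.3×0.13 + 500×0.06 + 500×0.82
  = 18.261 + 2.769 + 30.000 + 410.000 = 461.030 m^2 sabins.
Added absorption = 244.4 × 0.68 = 166.192 sabins.
New total A_after = 627.222 sabins.
NR = 10·log₁₀(627.222/461.030) = 1.3 dB.

1.3 dB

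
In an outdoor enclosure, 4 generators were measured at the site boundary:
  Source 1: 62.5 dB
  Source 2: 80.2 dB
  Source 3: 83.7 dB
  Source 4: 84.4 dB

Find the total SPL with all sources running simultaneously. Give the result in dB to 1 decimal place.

Σ 10^(Lᵢ/10) = 6.163e+08.
L_total = 10·log₁₀(6.163e+08) = 87.9 dB.

87.9 dB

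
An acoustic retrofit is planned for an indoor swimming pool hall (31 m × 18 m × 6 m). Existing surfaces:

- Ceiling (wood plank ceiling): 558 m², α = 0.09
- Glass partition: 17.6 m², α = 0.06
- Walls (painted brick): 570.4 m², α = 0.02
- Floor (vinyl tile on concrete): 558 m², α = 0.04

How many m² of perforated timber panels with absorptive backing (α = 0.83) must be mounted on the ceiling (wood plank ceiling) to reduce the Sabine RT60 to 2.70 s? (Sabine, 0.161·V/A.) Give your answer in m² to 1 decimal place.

Total absorption A₁ = 558*0.09 + 17.6*0.06 + 570.4*0.02 + 558*0.04
  = 50.220 + 1.056 + 11.408 + 22.320 = 85.004 m² sabins.
V = 3348 m³. Target absorption A₂ = 0.161 × 3348 / 2.70 = 199.640 sabins.
Absorption to add: 199.640 − 85.004 = 114.636 sabins.
Each m² of panel replacing the ceiling (wood plank ceiling) adds (0.83 − 0.09) = 0.74 sabins.
Area = ΔA/Δα = 114.636/0.74 = 154.9 m².

154.9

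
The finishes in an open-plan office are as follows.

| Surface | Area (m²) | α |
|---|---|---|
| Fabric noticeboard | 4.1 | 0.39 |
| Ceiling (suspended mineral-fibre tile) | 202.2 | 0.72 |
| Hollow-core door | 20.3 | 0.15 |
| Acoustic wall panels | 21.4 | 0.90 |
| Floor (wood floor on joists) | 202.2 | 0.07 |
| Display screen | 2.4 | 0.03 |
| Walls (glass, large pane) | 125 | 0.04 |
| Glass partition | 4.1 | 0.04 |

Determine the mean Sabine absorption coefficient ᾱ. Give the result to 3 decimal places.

S = Σ Sᵢ = 4.1 + 202.2 + 20.3 + 21.4 + 202.2 + 2.4 + 125 + 4.1 = 581.7 m².
Σ(Sᵢαᵢ) = 4.1×0.39 + 202.2×0.72 + 20.3×0.15 + 21.4×0.90 + 202.2×0.07 + 2.4×0.03 + 125×0.04 + 4.1×0.04 = 188.878.
ᾱ = 188.878 / 581.7 = 0.325.

0.325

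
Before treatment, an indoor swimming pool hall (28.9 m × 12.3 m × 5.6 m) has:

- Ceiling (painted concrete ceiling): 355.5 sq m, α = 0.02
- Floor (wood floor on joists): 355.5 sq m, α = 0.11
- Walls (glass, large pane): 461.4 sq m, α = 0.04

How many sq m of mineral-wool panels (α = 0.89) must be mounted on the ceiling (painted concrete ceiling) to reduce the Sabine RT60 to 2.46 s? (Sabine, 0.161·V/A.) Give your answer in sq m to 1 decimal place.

Total absorption A₁ = 355.5×0.02 + 355.5×0.11 + 461.4×0.04
  = 7.110 + 39.105 + 18.456 = 64.671 sq m sabins.
Required A₂ = 0.161·1990.632/2.46 = 130.281 sabins.
Absorption to add: 130.281 − 64.671 = 65.610 sabins.
Net gain per sq m: Δα = 0.89 − 0.02 = 0.87.
Panel area = 65.610 / 0.87 = 75.4 sq m.

75.4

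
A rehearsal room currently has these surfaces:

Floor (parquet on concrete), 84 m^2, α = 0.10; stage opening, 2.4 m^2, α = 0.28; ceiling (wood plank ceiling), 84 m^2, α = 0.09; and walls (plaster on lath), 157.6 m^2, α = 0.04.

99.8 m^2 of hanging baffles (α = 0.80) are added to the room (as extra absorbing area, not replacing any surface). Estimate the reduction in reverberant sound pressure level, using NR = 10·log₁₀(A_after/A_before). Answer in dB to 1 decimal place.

Total absorption A_before = 84×0.10 + 2.4×0.28 + 84×0.09 + 157.6×0.04
  = 8.400 + 0.672 + 7.560 + 6.304 = 22.936 m^2 sabins.
Treatment contributes 99.8·0.80 = 79.840 sabins.
A_after = 22.936 + 79.840 = 102.776 sabins.
Reduction = 10 log₁₀(A_after/A_before) = 10 log₁₀(4.4810) = 6.5 dB.

6.5 dB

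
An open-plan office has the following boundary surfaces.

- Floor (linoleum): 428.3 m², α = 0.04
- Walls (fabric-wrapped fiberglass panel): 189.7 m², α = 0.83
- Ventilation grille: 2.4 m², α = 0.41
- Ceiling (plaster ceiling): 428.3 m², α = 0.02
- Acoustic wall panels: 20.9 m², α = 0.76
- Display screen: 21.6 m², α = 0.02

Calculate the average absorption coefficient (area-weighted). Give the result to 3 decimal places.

0.184

Total surface area S = 1091.2 m².
A = 428.3·0.04 + 189.7·0.83 + 2.4·0.41 + 428.3·0.02 + 20.9·0.76 + 21.6·0.02 = 200.449 sabins.
ᾱ = 200.449 / 1091.2 = 0.184.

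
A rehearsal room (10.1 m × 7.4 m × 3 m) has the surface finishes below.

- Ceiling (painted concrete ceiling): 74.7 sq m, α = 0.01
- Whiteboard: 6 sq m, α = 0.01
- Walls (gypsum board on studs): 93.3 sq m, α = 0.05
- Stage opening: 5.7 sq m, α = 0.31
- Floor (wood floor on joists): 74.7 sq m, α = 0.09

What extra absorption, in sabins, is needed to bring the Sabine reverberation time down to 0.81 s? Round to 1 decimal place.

Total absorption A₁ = 74.7×0.01 + 6×0.01 + 93.3×0.05 + 5.7×0.31 + 74.7×0.09
  = 0.747 + 0.060 + 4.665 + 1.767 + 6.723 = 13.962 sq m sabins.
For T = 0.81 s, need A₂ = 0.161·V/T = 0.161·224.22/0.81 = 44.567 sabins.
ΔA = A₂ − A₁ = 44.567 − 13.962 = 30.6 sabins.

30.6 sabins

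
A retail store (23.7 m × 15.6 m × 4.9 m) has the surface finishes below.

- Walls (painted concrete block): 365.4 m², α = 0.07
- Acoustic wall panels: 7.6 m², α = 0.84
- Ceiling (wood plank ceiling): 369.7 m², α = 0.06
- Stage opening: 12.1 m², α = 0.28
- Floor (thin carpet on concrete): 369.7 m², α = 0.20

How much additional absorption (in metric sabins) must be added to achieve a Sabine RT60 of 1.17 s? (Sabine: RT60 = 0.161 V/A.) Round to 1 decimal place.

Equivalent absorption area: A₁ = 365.4*0.07 + 7.6*0.84 + 369.7*0.06 + 12.1*0.28 + 369.7*0.20 = 131.472 m².
For T = 1.17 s, need A₂ = 0.161·V/T = 0.161·1811.628/1.17 = 249.292 sabins.
Additional absorption ΔA = 249.292 − 131.472 = 117.8 sabins.

117.8 sabins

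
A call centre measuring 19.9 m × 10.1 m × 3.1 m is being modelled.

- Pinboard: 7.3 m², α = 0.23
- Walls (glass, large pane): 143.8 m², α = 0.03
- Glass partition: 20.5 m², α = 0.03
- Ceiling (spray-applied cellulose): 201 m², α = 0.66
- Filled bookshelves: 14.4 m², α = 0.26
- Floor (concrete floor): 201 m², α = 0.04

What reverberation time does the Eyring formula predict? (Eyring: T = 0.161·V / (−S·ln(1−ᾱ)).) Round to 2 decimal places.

0.57 seconds

Total surface area S = 7.3 + 143.8 + 20.5 + 201 + 14.4 + 201 = 588.0 m².
Σ(Sᵢαᵢ) = 7.3·0.23 + 143.8·0.03 + 20.5·0.03 + 201·0.66 + 14.4·0.26 + 201·0.04 = 151.052.
ᾱ = 151.052 / 588.0 = 0.2569.
−S·ln(1−ᾱ) = −588.0 × ln(1 − 0.2569) = 174.592.
V = 19.9 × 10.1 × 3.1 = 623.069 m³.
RT60 = 0.161 × 623.069 / 174.592 = 0.57 s.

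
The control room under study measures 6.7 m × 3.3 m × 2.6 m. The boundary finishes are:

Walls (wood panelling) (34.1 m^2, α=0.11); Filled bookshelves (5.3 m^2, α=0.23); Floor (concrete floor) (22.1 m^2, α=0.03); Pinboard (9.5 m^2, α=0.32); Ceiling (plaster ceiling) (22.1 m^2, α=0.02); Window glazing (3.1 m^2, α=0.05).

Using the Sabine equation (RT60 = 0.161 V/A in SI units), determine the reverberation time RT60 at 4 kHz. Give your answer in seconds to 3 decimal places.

Total absorption A = 34.1×0.11 + 5.3×0.23 + 22.1×0.03 + 9.5×0.32 + 22.1×0.02 + 3.1×0.05
  = 3.751 + 1.219 + 0.663 + 3.040 + 0.442 + 0.155 = 9.270 m^2 sabins.
Room volume: 57.486 m³.
RT60 = 0.161 · V / A = 0.161 × 57.486 / 9.270 = 0.998 s.

0.998 sec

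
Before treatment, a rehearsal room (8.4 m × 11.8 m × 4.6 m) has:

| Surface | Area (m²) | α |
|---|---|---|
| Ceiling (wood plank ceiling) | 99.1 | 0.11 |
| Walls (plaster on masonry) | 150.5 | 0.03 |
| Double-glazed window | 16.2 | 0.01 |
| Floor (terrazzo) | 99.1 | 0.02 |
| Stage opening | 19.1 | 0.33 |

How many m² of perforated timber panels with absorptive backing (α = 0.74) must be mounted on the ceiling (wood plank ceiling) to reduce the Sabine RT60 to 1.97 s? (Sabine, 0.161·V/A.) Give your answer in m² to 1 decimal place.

21.3

Total absorption A₁ = 99.1·0.11 + 150.5·0.03 + 16.2·0.01 + 99.1·0.02 + 19.1·0.33
  = 10.901 + 4.515 + 0.162 + 1.982 + 6.303 = 23.863 m² sabins.
V = 455.952 m³. Target absorption A₂ = 0.161 × 455.952 / 1.97 = 37.263 sabins.
Absorption to add: 37.263 − 23.863 = 13.400 sabins.
Net gain per m²: Δα = 0.74 − 0.11 = 0.63.
Area = ΔA/Δα = 13.400/0.63 = 21.3 m².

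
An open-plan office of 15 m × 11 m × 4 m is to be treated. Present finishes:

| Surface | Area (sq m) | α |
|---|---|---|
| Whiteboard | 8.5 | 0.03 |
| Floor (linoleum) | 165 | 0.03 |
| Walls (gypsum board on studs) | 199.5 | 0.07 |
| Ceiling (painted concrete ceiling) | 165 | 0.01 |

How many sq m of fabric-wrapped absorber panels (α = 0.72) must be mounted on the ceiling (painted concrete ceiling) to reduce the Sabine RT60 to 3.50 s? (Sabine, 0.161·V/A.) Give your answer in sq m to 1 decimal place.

Summing Sᵢαᵢ: 0.255 + 4.950 + 13.965 + 1.650 → A₁ = 20.820 sabins.
V = 660 m³. Target absorption A₂ = 0.161 × 660 / 3.50 = 30.360 sabins.
ΔA needed = 30.360 − 20.820 = 9.540 sabins.
Each sq m of panel replacing the ceiling (painted concrete ceiling) adds (0.72 − 0.01) = 0.71 sabins.
Area = ΔA/Δα = 9.540/0.71 = 13.4 sq m.

13.4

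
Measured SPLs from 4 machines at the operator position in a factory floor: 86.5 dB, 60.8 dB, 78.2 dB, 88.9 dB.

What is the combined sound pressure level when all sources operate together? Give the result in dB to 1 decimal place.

Σ 10^(Lᵢ/10) = 1.29e+09.
L_total = 10·log₁₀(1.29e+09) = 91.1 dB.

91.1 dB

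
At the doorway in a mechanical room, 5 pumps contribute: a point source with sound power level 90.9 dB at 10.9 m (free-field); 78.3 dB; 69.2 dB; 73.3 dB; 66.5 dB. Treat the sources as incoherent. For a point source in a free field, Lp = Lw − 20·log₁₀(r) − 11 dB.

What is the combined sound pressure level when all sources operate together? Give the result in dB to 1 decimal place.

Source at 10.9 m: Lp = 90.9 − 20·log₁₀(10.9) − 11 = 59.2 dB.
Σ 10^(Lᵢ/10) = 1.026e+08.
Back to dB: 10·log₁₀ Σ = 80.1 dB.

80.1 dB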